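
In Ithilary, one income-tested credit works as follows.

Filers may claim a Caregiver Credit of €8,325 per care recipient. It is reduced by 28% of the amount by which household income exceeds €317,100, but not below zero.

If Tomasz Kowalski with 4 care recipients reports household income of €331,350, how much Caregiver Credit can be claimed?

Caregiver Credit: base = 4 × €8,325 = €33,300. 28% of the €14,250 excess over €317,100 is €3,990; credit = €33,300 − €3,990 = €29,310.

€29,310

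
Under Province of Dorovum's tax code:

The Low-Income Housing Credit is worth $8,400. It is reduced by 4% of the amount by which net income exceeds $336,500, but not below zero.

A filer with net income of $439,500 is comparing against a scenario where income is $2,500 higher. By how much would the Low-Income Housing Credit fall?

At $439,500 — 4% of the $103,000 excess over $336,500 is $4,120; credit = $8,400 − $4,120 = $4,280.
At $442,000 — 4% of the $105,500 excess over $336,500 is $4,220; credit = $8,400 − $4,220 = $4,180.
Lost: $4,280 − $4,180 = $100.

$100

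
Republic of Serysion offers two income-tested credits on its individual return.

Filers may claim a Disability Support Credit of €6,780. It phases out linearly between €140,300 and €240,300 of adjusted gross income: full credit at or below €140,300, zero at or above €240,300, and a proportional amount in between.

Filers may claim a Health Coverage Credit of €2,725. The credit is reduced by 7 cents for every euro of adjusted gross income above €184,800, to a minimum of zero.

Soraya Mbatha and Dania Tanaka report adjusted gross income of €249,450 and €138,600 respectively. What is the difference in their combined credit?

€9,505

Soraya (€249,450): Disability Support Credit: €249,450 is at or above €240,300, so the credit is €0. Health Coverage Credit: 7% of the €64,650 excess over €184,800 is €4,525.50 ≥ base, so the credit is €0. total €0 + €0 = €0
Dania (€138,600): Disability Support Credit: €138,600 is at or below the €140,300 threshold, so the full €6,780 applies. Health Coverage Credit: €138,600 is at or below the €184,800 threshold, so the full €2,725 applies. total €6,780 + €2,725 = €9,505
Difference: |€0 − €9,505| = €9,505.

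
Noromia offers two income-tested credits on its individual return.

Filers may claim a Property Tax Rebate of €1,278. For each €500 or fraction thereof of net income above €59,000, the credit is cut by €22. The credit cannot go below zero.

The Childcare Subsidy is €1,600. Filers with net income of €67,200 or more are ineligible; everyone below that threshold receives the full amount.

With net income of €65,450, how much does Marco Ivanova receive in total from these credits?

Property Tax Rebate: income exceeds €59,000 by €6,450, which is 13 full-or-partial €500 increments; reduction = 13 × €22 = €286, leaving €992.
Childcare Subsidy: €65,450 is below the €67,200 cutoff, so the full €1,600 applies.
Total: €992 + €1,600 = €2,592.

€2,592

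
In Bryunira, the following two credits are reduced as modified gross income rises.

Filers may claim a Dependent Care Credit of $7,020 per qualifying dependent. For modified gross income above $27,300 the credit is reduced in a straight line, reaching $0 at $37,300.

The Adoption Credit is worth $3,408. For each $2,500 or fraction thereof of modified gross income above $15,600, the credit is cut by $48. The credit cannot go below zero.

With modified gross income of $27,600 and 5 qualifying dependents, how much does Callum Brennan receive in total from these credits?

$37,215

Dependent Care Credit: base = 5 × $7,020 = $35,100. $27,600 is $300 into a $10,000 phase-out range, leaving 9,700/10,000 of the credit: $35,100 × 9,700/10,000 = $34,047.
Adoption Credit: income exceeds $15,600 by $12,000, which is 5 full-or-partial $2,500 increments; reduction = 5 × $48 = $240, leaving $3,168.
Total: $34,047 + $3,168 = $37,215.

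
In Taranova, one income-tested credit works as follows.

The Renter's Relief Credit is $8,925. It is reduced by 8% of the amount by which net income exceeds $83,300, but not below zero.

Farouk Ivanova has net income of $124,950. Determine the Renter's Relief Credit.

$5,593

Renter's Relief Credit: 8% of the $41,650 excess over $83,300 is $3,332; credit = $8,925 − $3,332 = $5,593.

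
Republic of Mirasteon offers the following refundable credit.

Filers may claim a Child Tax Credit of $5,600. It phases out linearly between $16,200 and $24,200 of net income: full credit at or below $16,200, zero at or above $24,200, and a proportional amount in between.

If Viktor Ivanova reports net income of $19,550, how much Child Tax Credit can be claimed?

$3,255

Child Tax Credit: $19,550 is $3,350 into a $8,000 phase-out range, leaving 4,650/8,000 of the credit: $5,600 × 4,650/8,000 = $3,255.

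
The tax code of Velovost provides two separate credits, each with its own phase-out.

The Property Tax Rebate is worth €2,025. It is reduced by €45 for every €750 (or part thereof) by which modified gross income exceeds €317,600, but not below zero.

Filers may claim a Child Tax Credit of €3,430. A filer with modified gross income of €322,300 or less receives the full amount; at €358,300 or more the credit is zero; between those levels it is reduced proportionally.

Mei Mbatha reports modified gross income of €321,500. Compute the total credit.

Property Tax Rebate: income exceeds €317,600 by €3,900, which is 6 full-or-partial €750 increments; reduction = 6 × €45 = €270, leaving €1,755.
Child Tax Credit: €321,500 is at or below the €322,300 threshold, so the full €3,430 applies.
Total: €1,755 + €3,430 = €5,185.

€5,185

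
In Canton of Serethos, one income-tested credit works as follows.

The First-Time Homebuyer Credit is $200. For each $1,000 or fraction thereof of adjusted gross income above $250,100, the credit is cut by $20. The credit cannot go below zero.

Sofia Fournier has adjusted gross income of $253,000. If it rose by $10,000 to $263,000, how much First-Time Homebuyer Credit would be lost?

$140

At $253,000 — income exceeds $250,100 by $2,900, which is 3 full-or-partial $1,000 increments; reduction = 3 × $20 = $60, leaving $140.
At $263,000 — income exceeds $250,100 by $12,900 → 13 increments × $20 = $260 ≥ base, so the credit is $0.
Lost: $140 − $0 = $140.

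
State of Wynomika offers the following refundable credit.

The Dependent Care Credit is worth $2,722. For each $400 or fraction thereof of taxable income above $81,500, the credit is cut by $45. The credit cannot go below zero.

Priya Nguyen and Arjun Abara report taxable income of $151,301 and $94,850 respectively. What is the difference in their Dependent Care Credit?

Priya ($151,301): Dependent Care Credit: income exceeds $81,500 by $69,801 → 175 increments × $45 = $7,875 ≥ base, so the credit is $0.
Arjun ($94,850): Dependent Care Credit: income exceeds $81,500 by $13,350, which is 34 full-or-partial $400 increments; reduction = 34 × $45 = $1,530, leaving $1,192.
Difference: |$0 − $1,192| = $1,192.

$1,192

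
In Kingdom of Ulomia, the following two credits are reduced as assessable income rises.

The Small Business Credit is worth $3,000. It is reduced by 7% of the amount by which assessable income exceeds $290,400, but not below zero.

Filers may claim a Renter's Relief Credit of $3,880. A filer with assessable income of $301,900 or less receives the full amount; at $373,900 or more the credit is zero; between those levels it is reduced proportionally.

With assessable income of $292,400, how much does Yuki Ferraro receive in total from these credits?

$6,740

Small Business Credit: 7% of the $2,000 excess over $290,400 is $140; credit = $3,000 − $140 = $2,860.
Renter's Relief Credit: $292,400 is at or below the $301,900 threshold, so the full $3,880 applies.
Total: $2,860 + $3,880 = $6,740.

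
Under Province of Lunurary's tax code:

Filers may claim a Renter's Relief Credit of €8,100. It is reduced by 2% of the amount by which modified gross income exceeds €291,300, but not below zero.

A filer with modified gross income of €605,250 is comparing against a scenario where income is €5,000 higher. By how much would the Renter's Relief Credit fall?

€100

At €605,250 — 2% of the €313,950 excess over €291,300 is €6,279; credit = €8,100 − €6,279 = €1,821.
At €610,250 — 2% of the €318,950 excess over €291,300 is €6,379; credit = €8,100 − €6,379 = €1,721.
Lost: €1,821 − €1,721 = €100.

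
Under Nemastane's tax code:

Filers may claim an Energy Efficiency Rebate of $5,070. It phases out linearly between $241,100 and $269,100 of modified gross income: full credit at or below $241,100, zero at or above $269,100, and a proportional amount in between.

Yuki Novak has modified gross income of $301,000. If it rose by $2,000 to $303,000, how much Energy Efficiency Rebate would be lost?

At $301,000 — $301,000 is at or above $269,100, so the credit is $0.
At $303,000 — $303,000 is at or above $269,100, so the credit is $0.
Lost: $0 − $0 = $0.

$0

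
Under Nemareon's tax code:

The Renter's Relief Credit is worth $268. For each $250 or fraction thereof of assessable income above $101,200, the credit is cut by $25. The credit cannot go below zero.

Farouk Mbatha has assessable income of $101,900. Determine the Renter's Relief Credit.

Renter's Relief Credit: income exceeds $101,200 by $700, which is 3 full-or-partial $250 increments; reduction = 3 × $25 = $75, leaving $193.

$193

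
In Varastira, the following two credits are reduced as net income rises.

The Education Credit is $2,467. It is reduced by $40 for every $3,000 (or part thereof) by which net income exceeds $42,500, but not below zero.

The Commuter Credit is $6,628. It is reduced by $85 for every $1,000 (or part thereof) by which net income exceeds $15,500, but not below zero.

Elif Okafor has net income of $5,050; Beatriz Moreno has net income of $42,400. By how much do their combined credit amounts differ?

Elif ($5,050): Education Credit: $5,050 is at or below the $42,500 threshold, so the full $2,467 applies. Commuter Credit: $5,050 is at or below the $15,500 threshold, so the full $6,628 applies. total $2,467 + $6,628 = $9,095
Beatriz ($42,400): Education Credit: $42,400 is at or below the $42,500 threshold, so the full $2,467 applies. Commuter Credit: income exceeds $15,500 by $26,900, which is 27 full-or-partial $1,000 increments; reduction = 27 × $85 = $2,295, leaving $4,333. total $2,467 + $4,333 = $6,800
Difference: |$9,095 − $6,800| = $2,295.

$2,295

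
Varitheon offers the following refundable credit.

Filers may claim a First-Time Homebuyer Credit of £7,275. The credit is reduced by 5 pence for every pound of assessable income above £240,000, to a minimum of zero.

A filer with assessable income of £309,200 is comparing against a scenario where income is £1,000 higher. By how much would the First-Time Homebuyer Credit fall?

At £309,200 — 5% of the £69,200 excess over £240,000 is £3,460; credit = £7,275 − £3,460 = £3,815.
At £310,200 — 5% of the £70,200 excess over £240,000 is £3,510; credit = £7,275 − £3,510 = £3,765.
Lost: £3,815 − £3,765 = £50.

£50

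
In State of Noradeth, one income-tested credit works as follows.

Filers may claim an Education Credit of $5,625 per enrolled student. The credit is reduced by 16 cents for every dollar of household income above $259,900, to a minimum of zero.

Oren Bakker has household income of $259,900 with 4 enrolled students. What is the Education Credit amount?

Education Credit: base = 4 × $5,625 = $22,500. $259,900 is at or below the $259,900 threshold, so the full $22,500 applies.

$22,500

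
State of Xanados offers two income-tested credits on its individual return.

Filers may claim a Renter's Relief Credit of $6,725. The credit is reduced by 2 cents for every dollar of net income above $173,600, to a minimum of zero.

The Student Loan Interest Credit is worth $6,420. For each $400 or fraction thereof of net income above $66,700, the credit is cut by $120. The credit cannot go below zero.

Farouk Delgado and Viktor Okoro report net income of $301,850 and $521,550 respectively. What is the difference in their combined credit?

Farouk ($301,850): Renter's Relief Credit: 2% of the $128,250 excess over $173,600 is $2,565; credit = $6,725 − $2,565 = $4,160. Student Loan Interest Credit: income exceeds $66,700 by $235,150 → 588 increments × $120 = $70,560 ≥ base, so the credit is $0. total $4,160 + $0 = $4,160
Viktor ($521,550): Renter's Relief Credit: 2% of the $347,950 excess over $173,600 is $6,959 ≥ base, so the credit is $0. Student Loan Interest Credit: income exceeds $66,700 by $454,850 → 1138 increments × $120 = $136,560 ≥ base, so the credit is $0. total $0 + $0 = $0
Difference: |$4,160 − $0| = $4,160.

$4,160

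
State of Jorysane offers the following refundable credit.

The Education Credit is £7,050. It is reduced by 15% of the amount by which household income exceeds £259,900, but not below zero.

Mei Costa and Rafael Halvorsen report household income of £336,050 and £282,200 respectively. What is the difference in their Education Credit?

£3,705

Mei (£336,050): Education Credit: 15% of the £76,150 excess over £259,900 is £11,422.50 ≥ base, so the credit is £0.
Rafael (£282,200): Education Credit: 15% of the £22,300 excess over £259,900 is £3,345; credit = £7,050 − £3,345 = £3,705.
Difference: |£0 − £3,705| = £3,705.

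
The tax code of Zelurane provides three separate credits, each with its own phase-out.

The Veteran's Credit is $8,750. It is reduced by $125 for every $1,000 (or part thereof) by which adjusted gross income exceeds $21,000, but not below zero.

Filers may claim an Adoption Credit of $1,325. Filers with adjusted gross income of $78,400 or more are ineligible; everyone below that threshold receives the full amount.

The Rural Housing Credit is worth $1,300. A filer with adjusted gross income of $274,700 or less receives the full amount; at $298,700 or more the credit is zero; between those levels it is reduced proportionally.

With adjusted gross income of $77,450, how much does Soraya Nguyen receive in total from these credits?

$4,250

Veteran's Credit: income exceeds $21,000 by $56,450, which is 57 full-or-partial $1,000 increments; reduction = 57 × $125 = $7,125, leaving $1,625.
Adoption Credit: $77,450 is below the $78,400 cutoff, so the full $1,325 applies.
Rural Housing Credit: $77,450 is at or below the $274,700 threshold, so the full $1,300 applies.
Total: $1,625 + $1,325 + $1,300 = $4,250.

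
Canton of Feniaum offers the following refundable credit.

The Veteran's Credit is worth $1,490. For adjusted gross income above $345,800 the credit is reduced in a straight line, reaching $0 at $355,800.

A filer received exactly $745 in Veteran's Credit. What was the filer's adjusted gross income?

$745 is 745/1,490 of the full $1,490, so 745/1,490 of the $10,000 range has been used: income = $345,800 + $10,000 × 745/1,490 = $350,800.

$350,800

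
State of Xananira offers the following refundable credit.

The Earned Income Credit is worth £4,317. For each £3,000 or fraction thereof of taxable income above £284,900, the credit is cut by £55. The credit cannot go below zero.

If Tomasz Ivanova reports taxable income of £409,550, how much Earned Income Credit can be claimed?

£2,007

Earned Income Credit: income exceeds £284,900 by £124,650, which is 42 full-or-partial £3,000 increments; reduction = 42 × £55 = £2,310, leaving £2,007.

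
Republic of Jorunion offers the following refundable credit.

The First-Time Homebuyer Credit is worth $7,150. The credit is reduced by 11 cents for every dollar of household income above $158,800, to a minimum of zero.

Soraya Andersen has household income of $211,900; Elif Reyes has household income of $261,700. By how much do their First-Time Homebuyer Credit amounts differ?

$1,309

Soraya ($211,900): First-Time Homebuyer Credit: 11% of the $53,100 excess over $158,800 is $5,841; credit = $7,150 − $5,841 = $1,309.
Elif ($261,700): First-Time Homebuyer Credit: 11% of the $102,900 excess over $158,800 is $11,319 ≥ base, so the credit is $0.
Difference: |$1,309 − $0| = $1,309.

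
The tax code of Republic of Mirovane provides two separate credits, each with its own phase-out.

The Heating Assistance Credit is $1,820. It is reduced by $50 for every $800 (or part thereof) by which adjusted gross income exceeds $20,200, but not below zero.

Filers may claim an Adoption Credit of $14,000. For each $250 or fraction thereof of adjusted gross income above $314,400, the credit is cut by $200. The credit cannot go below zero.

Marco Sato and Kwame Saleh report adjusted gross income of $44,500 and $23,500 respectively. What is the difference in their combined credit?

Marco ($44,500): Heating Assistance Credit: income exceeds $20,200 by $24,300, which is 31 full-or-partial $800 increments; reduction = 31 × $50 = $1,550, leaving $270. Adoption Credit: $44,500 is at or below the $314,400 threshold, so the full $14,000 applies. total $270 + $14,000 = $14,270
Kwame ($23,500): Heating Assistance Credit: income exceeds $20,200 by $3,300, which is 5 full-or-partial $800 increments; reduction = 5 × $50 = $250, leaving $1,570. Adoption Credit: $23,500 is at or below the $314,400 threshold, so the full $14,000 applies. total $1,570 + $14,000 = $15,570
Difference: |$14,270 − $15,570| = $1,300.

$1,300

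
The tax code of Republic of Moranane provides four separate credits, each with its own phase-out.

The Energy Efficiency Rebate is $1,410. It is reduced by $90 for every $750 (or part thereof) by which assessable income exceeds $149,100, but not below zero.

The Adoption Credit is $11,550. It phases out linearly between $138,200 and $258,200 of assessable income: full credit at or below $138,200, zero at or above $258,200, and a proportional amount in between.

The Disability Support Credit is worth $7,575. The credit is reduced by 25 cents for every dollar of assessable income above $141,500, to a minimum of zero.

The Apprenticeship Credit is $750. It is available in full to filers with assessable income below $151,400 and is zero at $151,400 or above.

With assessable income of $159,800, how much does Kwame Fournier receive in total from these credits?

Energy Efficiency Rebate: income exceeds $149,100 by $10,700, which is 15 full-or-partial $750 increments; reduction = 15 × $90 = $1,350, leaving $60.
Adoption Credit: $159,800 is $21,600 into a $120,000 phase-out range, leaving 98,400/120,000 of the credit: $11,550 × 98,400/120,000 = $9,471.
Disability Support Credit: 25% of the $18,300 excess over $141,500 is $4,575; credit = $7,575 − $4,575 = $3,000.
Apprenticeship Credit: $159,800 meets or exceeds the $151,400 cutoff, so the credit is $0.
Total: $60 + $9,471 + $3,000 + $0 = $12,531.

$12,531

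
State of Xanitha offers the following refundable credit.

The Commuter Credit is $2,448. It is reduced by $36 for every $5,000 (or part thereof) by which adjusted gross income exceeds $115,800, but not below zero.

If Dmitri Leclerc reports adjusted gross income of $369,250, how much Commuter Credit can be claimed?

Commuter Credit: income exceeds $115,800 by $253,450, which is 51 full-or-partial $5,000 increments; reduction = 51 × $36 = $1,836, leaving $612.

$612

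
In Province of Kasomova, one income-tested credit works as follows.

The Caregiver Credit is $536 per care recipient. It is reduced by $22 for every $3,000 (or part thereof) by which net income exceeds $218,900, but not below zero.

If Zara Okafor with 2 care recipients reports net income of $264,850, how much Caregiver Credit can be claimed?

$720

Caregiver Credit: base = 2 × $536 = $1,072. income exceeds $218,900 by $45,950, which is 16 full-or-partial $3,000 increments; reduction = 16 × $22 = $352, leaving $720.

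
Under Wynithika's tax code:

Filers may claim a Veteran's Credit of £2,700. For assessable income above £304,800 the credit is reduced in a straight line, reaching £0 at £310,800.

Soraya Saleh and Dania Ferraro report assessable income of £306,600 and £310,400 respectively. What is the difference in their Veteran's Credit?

£1,710

Soraya (£306,600): Veteran's Credit: £306,600 is £1,800 into a £6,000 phase-out range, leaving 4,200/6,000 of the credit: £2,700 × 4,200/6,000 = £1,890.
Dania (£310,400): Veteran's Credit: £310,400 is £5,600 into a £6,000 phase-out range, leaving 400/6,000 of the credit: £2,700 × 400/6,000 = £180.
Difference: |£1,890 − £180| = £1,710.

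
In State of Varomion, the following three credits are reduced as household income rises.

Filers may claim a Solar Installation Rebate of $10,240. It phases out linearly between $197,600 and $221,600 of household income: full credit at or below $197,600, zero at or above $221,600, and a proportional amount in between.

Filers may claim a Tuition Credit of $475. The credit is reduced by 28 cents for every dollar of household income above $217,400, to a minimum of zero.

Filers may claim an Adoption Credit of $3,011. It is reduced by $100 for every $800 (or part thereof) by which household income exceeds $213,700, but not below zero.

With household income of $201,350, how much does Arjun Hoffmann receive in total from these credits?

Solar Installation Rebate: $201,350 is $3,750 into a $24,000 phase-out range, leaving 20,250/24,000 of the credit: $10,240 × 20,250/24,000 = $8,640.
Tuition Credit: $201,350 is at or below the $217,400 threshold, so the full $475 applies.
Adoption Credit: $201,350 is at or below the $213,700 threshold, so the full $3,011 applies.
Total: $8,640 + $475 + $3,011 = $12,126.

$12,126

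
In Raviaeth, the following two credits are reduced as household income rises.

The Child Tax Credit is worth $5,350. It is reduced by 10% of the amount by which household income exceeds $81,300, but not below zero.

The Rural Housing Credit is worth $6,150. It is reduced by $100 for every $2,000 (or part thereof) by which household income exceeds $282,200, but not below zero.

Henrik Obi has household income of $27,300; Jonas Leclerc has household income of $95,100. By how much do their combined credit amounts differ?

Henrik ($27,300): Child Tax Credit: $27,300 is at or below the $81,300 threshold, so the full $5,350 applies. Rural Housing Credit: $27,300 is at or below the $282,200 threshold, so the full $6,150 applies. total $5,350 + $6,150 = $11,500
Jonas ($95,100): Child Tax Credit: 10% of the $13,800 excess over $81,300 is $1,380; credit = $5,350 − $1,380 = $3,970. Rural Housing Credit: $95,100 is at or below the $282,200 threshold, so the full $6,150 applies. total $3,970 + $6,150 = $10,120
Difference: |$11,500 − $10,120| = $1,380.

$1,380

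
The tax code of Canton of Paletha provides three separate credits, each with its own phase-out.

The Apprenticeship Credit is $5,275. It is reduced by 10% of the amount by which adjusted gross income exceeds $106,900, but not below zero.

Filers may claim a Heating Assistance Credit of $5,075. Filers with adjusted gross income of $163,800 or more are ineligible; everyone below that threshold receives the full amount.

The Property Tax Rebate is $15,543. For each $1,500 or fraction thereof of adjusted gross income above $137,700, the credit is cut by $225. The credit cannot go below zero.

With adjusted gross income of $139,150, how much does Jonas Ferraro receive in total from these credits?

$22,443

Apprenticeship Credit: 10% of the $32,250 excess over $106,900 is $3,225; credit = $5,275 − $3,225 = $2,050.
Heating Assistance Credit: $139,150 is below the $163,800 cutoff, so the full $5,075 applies.
Property Tax Rebate: income exceeds $137,700 by $1,450, which is 1 full-or-partial $1,500 increment; reduction = 1 × $225 = $225, leaving $15,318.
Total: $2,050 + $5,075 + $15,318 = $22,443.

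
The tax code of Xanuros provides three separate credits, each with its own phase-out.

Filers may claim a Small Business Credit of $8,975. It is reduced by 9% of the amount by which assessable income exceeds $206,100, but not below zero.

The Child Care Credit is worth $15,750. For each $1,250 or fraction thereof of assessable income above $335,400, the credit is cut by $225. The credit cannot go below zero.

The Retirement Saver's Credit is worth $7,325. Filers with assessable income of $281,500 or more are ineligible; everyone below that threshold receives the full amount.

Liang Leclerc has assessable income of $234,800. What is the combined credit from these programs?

Small Business Credit: 9% of the $28,700 excess over $206,100 is $2,583; credit = $8,975 − $2,583 = $6,392.
Child Care Credit: $234,800 is at or below the $335,400 threshold, so the full $15,750 applies.
Retirement Saver's Credit: $234,800 is below the $281,500 cutoff, so the full $7,325 applies.
Total: $6,392 + $15,750 + $7,325 = $29,467.

$29,467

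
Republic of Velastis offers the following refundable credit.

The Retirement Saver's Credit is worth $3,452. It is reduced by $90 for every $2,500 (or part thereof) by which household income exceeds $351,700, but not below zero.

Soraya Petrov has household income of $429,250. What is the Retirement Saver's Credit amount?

$572

Retirement Saver's Credit: income exceeds $351,700 by $77,550, which is 32 full-or-partial $2,500 increments; reduction = 32 × $90 = $2,880, leaving $572.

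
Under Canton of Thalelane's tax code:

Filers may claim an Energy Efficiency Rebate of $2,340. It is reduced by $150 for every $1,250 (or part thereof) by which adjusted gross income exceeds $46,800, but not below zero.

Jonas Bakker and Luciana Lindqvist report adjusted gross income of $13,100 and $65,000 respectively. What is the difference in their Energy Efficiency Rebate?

$2,250

Jonas ($13,100): Energy Efficiency Rebate: $13,100 is at or below the $46,800 threshold, so the full $2,340 applies.
Luciana ($65,000): Energy Efficiency Rebate: income exceeds $46,800 by $18,200, which is 15 full-or-partial $1,250 increments; reduction = 15 × $150 = $2,250, leaving $90.
Difference: |$2,340 − $90| = $2,250.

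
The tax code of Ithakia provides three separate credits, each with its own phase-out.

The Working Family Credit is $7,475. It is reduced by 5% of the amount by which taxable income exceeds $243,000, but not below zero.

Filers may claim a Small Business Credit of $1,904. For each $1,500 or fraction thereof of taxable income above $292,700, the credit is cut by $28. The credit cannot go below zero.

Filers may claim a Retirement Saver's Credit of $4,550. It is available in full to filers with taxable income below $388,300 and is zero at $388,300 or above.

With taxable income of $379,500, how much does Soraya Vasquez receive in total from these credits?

Working Family Credit: 5% of the $136,500 excess over $243,000 is $6,825; credit = $7,475 − $6,825 = $650.
Small Business Credit: income exceeds $292,700 by $86,800, which is 58 full-or-partial $1,500 increments; reduction = 58 × $28 = $1,624, leaving $280.
Retirement Saver's Credit: $379,500 is below the $388,300 cutoff, so the full $4,550 applies.
Total: $650 + $280 + $4,550 = $5,480.

$5,480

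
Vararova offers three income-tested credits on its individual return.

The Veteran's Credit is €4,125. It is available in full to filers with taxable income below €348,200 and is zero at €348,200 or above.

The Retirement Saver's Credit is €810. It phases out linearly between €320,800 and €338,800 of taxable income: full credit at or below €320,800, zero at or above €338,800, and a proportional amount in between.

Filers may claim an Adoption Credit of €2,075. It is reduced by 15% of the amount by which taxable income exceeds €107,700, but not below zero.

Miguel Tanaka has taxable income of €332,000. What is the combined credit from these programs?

€4,431

Veteran's Credit: €332,000 is below the €348,200 cutoff, so the full €4,125 applies.
Retirement Saver's Credit: €332,000 is €11,200 into a €18,000 phase-out range, leaving 6,800/18,000 of the credit: €810 × 6,800/18,000 = €306.
Adoption Credit: 15% of the €224,300 excess over €107,700 is €33,645 ≥ base, so the credit is €0.
Total: €4,125 + €306 + €0 = €4,431.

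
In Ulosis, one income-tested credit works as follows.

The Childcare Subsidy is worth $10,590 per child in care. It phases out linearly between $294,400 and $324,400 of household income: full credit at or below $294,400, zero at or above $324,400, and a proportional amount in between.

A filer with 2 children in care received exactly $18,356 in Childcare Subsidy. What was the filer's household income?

Full credit = 2 × $10,590 = $21,180.
$18,356 is 18,356/21,180 of the full $21,180, so 2,824/21,180 of the $30,000 range has been used: income = $294,400 + $30,000 × 2,824/21,180 = $298,400.

$298,400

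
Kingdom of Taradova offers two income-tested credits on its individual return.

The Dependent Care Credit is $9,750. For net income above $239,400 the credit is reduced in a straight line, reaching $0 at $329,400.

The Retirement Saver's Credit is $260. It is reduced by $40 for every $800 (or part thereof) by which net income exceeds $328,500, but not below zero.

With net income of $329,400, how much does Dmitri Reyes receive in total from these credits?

Dependent Care Credit: $329,400 is at or above $329,400, so the credit is $0.
Retirement Saver's Credit: income exceeds $328,500 by $900, which is 2 full-or-partial $800 increments; reduction = 2 × $40 = $80, leaving $180.
Total: $0 + $180 = $180.

$180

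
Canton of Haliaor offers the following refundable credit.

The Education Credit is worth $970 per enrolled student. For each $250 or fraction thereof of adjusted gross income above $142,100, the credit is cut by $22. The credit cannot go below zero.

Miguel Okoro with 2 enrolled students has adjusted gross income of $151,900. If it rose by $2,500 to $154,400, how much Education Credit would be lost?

At $151,900 — base = 2 × $970 = $1,940. income exceeds $142,100 by $9,800, which is 40 full-or-partial $250 increments; reduction = 40 × $22 = $880, leaving $1,060.
At $154,400 — base = 2 × $970 = $1,940. income exceeds $142,100 by $12,300, which is 50 full-or-partial $250 increments; reduction = 50 × $22 = $1,100, leaving $840.
Lost: $1,060 − $840 = $220.

$220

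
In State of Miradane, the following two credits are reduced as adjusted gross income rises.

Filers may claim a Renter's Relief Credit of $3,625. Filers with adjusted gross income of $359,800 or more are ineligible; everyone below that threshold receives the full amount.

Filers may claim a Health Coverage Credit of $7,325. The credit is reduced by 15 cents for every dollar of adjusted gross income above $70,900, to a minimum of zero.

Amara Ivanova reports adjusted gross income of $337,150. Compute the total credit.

Renter's Relief Credit: $337,150 is below the $359,800 cutoff, so the full $3,625 applies.
Health Coverage Credit: 15% of the $266,250 excess over $70,900 is $39,937.50 ≥ base, so the credit is $0.
Total: $3,625 + $0 = $3,625.

$3,625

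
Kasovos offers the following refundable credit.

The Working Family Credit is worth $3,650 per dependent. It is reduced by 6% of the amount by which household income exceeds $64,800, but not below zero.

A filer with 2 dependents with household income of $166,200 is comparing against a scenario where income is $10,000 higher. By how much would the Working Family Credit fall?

At $166,200 — base = 2 × $3,650 = $7,300. 6% of the $101,400 excess over $64,800 is $6,084; credit = $7,300 − $6,084 = $1,216.
At $176,200 — base = 2 × $3,650 = $7,300. 6% of the $111,400 excess over $64,800 is $6,684; credit = $7,300 − $6,684 = $616.
Lost: $1,216 − $616 = $600.

$600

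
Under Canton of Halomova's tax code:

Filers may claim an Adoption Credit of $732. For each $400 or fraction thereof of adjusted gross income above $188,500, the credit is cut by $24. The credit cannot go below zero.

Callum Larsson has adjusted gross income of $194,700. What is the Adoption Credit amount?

Adoption Credit: income exceeds $188,500 by $6,200, which is 16 full-or-partial $400 increments; reduction = 16 × $24 = $384, leaving $348.

$348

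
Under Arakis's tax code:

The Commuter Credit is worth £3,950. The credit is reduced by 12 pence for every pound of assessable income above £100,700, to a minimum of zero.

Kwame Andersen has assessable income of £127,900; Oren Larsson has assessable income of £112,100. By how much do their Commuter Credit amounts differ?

Kwame (£127,900): Commuter Credit: 12% of the £27,200 excess over £100,700 is £3,264; credit = £3,950 − £3,264 = £686.
Oren (£112,100): Commuter Credit: 12% of the £11,400 excess over £100,700 is £1,368; credit = £3,950 − £1,368 = £2,582.
Difference: |£686 − £2,582| = £1,896.

£1,896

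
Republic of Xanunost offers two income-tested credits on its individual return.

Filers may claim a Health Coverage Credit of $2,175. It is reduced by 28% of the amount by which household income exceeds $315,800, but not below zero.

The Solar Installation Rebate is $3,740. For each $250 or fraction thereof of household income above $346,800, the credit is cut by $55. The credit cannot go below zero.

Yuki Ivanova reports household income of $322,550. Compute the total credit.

$4,025

Health Coverage Credit: 28% of the $6,750 excess over $315,800 is $1,890; credit = $2,175 − $1,890 = $285.
Solar Installation Rebate: $322,550 is at or below the $346,800 threshold, so the full $3,740 applies.
Total: $285 + $3,740 = $4,025.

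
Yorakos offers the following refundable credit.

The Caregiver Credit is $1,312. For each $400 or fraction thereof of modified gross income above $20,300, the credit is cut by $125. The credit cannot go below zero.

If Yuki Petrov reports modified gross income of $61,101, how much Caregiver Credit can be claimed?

Caregiver Credit: income exceeds $20,300 by $40,801 → 103 increments × $125 = $12,875 ≥ base, so the credit is $0.

$0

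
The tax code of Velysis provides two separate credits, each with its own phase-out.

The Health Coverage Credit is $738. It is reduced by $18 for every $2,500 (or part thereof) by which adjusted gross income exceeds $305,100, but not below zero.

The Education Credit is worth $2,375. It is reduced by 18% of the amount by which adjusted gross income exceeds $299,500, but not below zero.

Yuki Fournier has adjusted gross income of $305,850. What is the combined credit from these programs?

Health Coverage Credit: income exceeds $305,100 by $750, which is 1 full-or-partial $2,500 increment; reduction = 1 × $18 = $18, leaving $720.
Education Credit: 18% of the $6,350 excess over $299,500 is $1,143; credit = $2,375 − $1,143 = $1,232.
Total: $720 + $1,232 = $1,952.

$1,952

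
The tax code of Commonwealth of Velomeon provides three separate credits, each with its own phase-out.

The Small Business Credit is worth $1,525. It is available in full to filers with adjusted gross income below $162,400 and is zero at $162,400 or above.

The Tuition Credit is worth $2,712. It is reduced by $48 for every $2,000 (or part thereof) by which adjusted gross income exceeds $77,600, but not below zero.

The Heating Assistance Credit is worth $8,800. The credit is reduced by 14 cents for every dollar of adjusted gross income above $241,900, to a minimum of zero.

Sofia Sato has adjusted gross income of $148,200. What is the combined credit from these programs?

$11,309

Small Business Credit: $148,200 is below the $162,400 cutoff, so the full $1,525 applies.
Tuition Credit: income exceeds $77,600 by $70,600, which is 36 full-or-partial $2,000 increments; reduction = 36 × $48 = $1,728, leaving $984.
Heating Assistance Credit: $148,200 is at or below the $241,900 threshold, so the full $8,800 applies.
Total: $1,525 + $984 + $8,800 = $11,309.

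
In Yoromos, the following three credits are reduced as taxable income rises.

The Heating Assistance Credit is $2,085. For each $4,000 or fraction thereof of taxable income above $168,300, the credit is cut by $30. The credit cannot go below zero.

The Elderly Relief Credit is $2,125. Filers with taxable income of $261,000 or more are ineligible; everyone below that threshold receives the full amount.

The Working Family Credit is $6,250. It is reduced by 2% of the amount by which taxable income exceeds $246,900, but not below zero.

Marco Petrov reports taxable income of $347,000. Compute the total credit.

$4,983

Heating Assistance Credit: income exceeds $168,300 by $178,700, which is 45 full-or-partial $4,000 increments; reduction = 45 × $30 = $1,350, leaving $735.
Elderly Relief Credit: $347,000 meets or exceeds the $261,000 cutoff, so the credit is $0.
Working Family Credit: 2% of the $100,100 excess over $246,900 is $2,002; credit = $6,250 − $2,002 = $4,248.
Total: $735 + $0 + $4,248 = $4,983.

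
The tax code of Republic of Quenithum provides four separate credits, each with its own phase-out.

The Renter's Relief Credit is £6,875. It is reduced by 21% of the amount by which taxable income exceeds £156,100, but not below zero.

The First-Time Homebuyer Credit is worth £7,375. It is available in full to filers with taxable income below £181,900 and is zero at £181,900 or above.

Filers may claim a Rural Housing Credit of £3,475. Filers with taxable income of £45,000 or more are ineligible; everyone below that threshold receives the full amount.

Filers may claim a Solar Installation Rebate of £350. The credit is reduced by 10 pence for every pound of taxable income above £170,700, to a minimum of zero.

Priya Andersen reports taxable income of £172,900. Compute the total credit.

£10,852

Renter's Relief Credit: 21% of the £16,800 excess over £156,100 is £3,528; credit = £6,875 − £3,528 = £3,347.
First-Time Homebuyer Credit: £172,900 is below the £181,900 cutoff, so the full £7,375 applies.
Rural Housing Credit: £172,900 meets or exceeds the £45,000 cutoff, so the credit is £0.
Solar Installation Rebate: 10% of the £2,200 excess over £170,700 is £220; credit = £350 − £220 = £130.
Total: £3,347 + £7,375 + £0 + £130 = £10,852.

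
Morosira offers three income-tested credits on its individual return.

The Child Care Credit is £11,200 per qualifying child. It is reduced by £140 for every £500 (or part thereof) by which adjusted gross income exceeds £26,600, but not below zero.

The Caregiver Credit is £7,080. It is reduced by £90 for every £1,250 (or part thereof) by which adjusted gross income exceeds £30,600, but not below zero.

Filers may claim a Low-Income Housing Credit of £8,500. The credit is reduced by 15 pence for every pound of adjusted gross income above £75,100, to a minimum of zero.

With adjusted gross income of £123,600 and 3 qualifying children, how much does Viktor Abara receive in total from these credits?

Child Care Credit: base = 3 × £11,200 = £33,600. income exceeds £26,600 by £97,000, which is 194 full-or-partial £500 increments; reduction = 194 × £140 = £27,160, leaving £6,440.
Caregiver Credit: income exceeds £30,600 by £93,000, which is 75 full-or-partial £1,250 increments; reduction = 75 × £90 = £6,750, leaving £330.
Low-Income Housing Credit: 15% of the £48,500 excess over £75,100 is £7,275; credit = £8,500 − £7,275 = £1,225.
Total: £6,440 + £330 + £1,225 = £7,995.

£7,995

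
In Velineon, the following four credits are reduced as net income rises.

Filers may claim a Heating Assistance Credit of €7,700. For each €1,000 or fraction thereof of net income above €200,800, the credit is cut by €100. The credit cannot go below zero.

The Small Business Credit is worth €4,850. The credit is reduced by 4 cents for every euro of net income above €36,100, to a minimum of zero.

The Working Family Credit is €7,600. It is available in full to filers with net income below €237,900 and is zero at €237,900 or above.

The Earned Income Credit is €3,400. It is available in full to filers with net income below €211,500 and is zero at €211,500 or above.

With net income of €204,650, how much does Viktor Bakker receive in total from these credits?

Heating Assistance Credit: income exceeds €200,800 by €3,850, which is 4 full-or-partial €1,000 increments; reduction = 4 × €100 = €400, leaving €7,300.
Small Business Credit: 4% of the €168,550 excess over €36,100 is €6,742 ≥ base, so the credit is €0.
Working Family Credit: €204,650 is below the €237,900 cutoff, so the full €7,600 applies.
Earned Income Credit: €204,650 is below the €211,500 cutoff, so the full €3,400 applies.
Total: €7,300 + €0 + €7,600 + €3,400 = €18,300.

€18,300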